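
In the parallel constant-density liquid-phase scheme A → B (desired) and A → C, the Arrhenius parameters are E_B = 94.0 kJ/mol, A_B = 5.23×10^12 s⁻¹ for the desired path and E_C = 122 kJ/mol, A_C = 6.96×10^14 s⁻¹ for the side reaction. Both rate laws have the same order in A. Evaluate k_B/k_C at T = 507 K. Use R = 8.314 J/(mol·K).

5.76

Since both paths have the same order in A, the concentration cancels and S_{B/C} = k_B/k_C = (A_B/A_C)·exp[(E_C−E_B)/(RT)].
(E_C−E_B)/(RT) = (122−94.0)×10³/(8.314×507) = 28000/4215 = 6.643.
k_B/k_C = (5.23×10^12/6.96×10^14)·exp(6.643) = 0.007514 × 767.1 = 5.76.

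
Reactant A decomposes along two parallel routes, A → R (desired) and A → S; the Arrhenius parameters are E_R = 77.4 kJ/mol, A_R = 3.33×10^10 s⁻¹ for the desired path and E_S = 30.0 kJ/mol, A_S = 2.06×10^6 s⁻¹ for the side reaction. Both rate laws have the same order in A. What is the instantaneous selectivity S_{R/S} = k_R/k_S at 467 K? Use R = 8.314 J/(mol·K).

0.0807

Since both paths have the same order in A, the concentration cancels and S_{R/S} = k_R/k_S = (A_R/A_S)·exp[(E_S−E_R)/(RT)].
(E_S−E_R)/(RT) = (30.0−77.4)×10³/(8.314×467) = -47400/3883 = -12.21.
k_R/k_S = (3.33×10^10/2.06×10^6)·exp(-12.21) = 16165 × 4.989×10^-6 = 0.0807.
Since E_R > E_S, raising the temperature improves selectivity toward R.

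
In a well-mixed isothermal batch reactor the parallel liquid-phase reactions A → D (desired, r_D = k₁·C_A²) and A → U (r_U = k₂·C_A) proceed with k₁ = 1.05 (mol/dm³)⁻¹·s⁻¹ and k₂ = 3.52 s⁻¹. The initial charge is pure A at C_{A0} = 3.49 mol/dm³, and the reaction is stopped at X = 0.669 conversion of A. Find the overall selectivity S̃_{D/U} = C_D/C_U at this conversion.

C_A = C_{A0}(1−X) = 1.155 mol/dm³.
Along a PFR/batch, dC_U/dC_A = −r_U/(r_D+r_U) = −k₂/(k₂+k₁·C_A).
Integrating from C_{A0} to C_A: C_U = (3.52/1.05)·ln[(3.52+1.05·3.49)/(3.52+1.05·1.16)] = 3.352·ln(7.184/4.733) = 1.399 mol/dm³.
Then C_D = (C_{A0}−C_A) − C_U = 2.335 − 1.399 = 0.9356 mol/dm³.
S̃_{D/U} = C_D/C_U = 0.9356/1.399 = 0.669.

0.669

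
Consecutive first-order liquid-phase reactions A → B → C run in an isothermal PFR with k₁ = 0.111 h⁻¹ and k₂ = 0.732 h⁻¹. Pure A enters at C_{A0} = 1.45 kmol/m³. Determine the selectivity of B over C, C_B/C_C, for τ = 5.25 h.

The intermediate concentration in a first-order A→B→C sequence is C_B = k₁C_{A0}(e^(−k₁τ) − e^(−k₂τ))/(k₂−k₁).
e^(−k₁τ) = e^(−0.111×5.25) = e^(−0.5827) = 0.5584; e^(−k₂τ) = e^(−3.843) = 0.02143.
C_B = 0.111×1.45/(0.732−0.111) × (0.5584−0.02143) = 0.2592×0.5369 = 0.1392 kmol/m³.
C_A = C_{A0}e^(−k₁τ) = 0.8096 kmol/m³, so C_C = C_{A0}−C_A−C_B = 0.5012 kmol/m³; C_B/C_C = 0.278.

0.278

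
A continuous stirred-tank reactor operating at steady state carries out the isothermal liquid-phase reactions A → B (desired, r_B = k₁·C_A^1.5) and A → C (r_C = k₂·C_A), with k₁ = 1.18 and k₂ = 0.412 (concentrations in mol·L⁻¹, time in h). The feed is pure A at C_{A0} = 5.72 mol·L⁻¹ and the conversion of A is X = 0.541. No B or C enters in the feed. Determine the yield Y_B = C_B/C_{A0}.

Exit C_A = C_{A0}(1−X) = 5.72×0.459 = 2.625 mol·L⁻¹.
Rates in a CSTR are evaluated at the outlet concentration: r_B = 1.18×2.625^1.5 = 5.020, r_C = 0.412×2.625 = 1.082.
Fraction of consumed A going to B: r_B/(r_B+r_C) = 0.8227.
C_B = 0.8227·C_{A0}·X = 0.8227×5.72×0.541 = 2.55 mol·L⁻¹; Y_B = C_B/C_{A0} = 0.445.

0.445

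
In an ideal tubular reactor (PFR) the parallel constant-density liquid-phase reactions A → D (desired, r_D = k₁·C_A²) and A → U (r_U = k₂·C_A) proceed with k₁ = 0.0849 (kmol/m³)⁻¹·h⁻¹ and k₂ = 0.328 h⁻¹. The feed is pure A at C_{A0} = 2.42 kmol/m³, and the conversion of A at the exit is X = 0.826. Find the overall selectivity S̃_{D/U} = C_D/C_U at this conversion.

C_A = C_{A0}(1−X) = 0.4211 kmol/m³.
Along a PFR/batch, dC_U/dC_A = −r_U/(r_D+r_U) = −k₂/(k₂+k₁·C_A).
Integrating from C_{A0} to C_A: C_U = (0.328/0.0849)·ln[(0.328+0.0849·2.42)/(0.328+0.0849·0.421)] = 3.863·ln(0.5335/0.3637) = 1.479 kmol/m³.
Then C_D = (C_{A0}−C_A) − C_U = 1.999 − 1.479 = 0.5196 kmol/m³.
S̃_{D/U} = C_D/C_U = 0.5196/1.479 = 0.351.

0.351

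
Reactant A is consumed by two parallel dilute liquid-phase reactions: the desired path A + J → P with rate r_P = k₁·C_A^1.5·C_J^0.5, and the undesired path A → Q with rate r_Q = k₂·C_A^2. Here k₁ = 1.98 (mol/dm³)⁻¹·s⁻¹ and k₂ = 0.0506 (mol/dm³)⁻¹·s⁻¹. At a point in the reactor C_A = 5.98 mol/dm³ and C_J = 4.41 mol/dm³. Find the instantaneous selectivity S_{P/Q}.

S_{P/Q} = r_P/r_Q = (k₁·C_A^1.5·C_J^0.5)/(k₂·C_A^2) = (k₁/k₂)·C_A^-0.5·C_J^0.5.
= (1.98×5.980^1.5×4.410^0.5) / (0.0506×5.980^2) = 60.80/1.809 = 33.6.

33.6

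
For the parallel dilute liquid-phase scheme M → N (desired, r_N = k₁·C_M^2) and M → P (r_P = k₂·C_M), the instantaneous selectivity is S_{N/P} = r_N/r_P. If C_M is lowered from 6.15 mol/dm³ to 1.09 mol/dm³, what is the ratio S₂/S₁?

S_{N/P} = (k₁/k₂)·C_M, so S₂/S₁ = (C_{M,2}/C_{M,1}).
= 1.09/6.15 = 0.177.
Selectivity toward N falls as C_M falls — high-concentration operation is favoured.

0.177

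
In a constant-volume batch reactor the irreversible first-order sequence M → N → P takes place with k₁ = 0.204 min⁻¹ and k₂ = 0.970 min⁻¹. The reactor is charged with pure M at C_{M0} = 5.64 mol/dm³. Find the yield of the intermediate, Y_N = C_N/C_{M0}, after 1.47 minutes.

Solving the coupled first-order balances gives C_N(t) = [k₁/(k₂−k₁)]·C_{M0}·(e^(−k₁t) − e^(−k₂t)).
e^(−k₁t) = e^(−0.204×1.47) = e^(−0.2999) = 0.7409; e^(−k₂t) = e^(−1.426) = 0.2403.
C_N = 0.204×5.64/(0.970−0.204) × (0.7409−0.2403) = 1.502×0.5006 = 0.7519 mol/dm³.
Y_N = C_N/C_{M0} = 0.7519/5.64 = 0.133.

0.133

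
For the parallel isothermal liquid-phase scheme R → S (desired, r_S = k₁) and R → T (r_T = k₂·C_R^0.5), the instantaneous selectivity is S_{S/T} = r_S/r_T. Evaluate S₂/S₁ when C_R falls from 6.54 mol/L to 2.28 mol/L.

S_{S/T} = (k₁/k₂)·C_R^-0.5, so S₂/S₁ = (C_{R,2}/C_{R,1})^-0.5.
= (2.28/6.54)^(-0.5) = (0.3486)^(-0.5) = 1.69.

1.69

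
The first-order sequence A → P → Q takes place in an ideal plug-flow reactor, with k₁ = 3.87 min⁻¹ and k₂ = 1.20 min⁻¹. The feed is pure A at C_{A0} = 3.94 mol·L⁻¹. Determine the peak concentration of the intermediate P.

For a first-order series the maximum intermediate yield is C_{P,max}/C_{A0} = (k₁/k₂)^[k₂/(k₂−k₁)].
= (3.87/1.20)^(1.20/(1.20−3.87)) = (3.225)^(-0.4494) = 0.5908.
C_{P,max} = 0.5908×3.94 = 2.33 mol·L⁻¹.

2.33 mol·L⁻¹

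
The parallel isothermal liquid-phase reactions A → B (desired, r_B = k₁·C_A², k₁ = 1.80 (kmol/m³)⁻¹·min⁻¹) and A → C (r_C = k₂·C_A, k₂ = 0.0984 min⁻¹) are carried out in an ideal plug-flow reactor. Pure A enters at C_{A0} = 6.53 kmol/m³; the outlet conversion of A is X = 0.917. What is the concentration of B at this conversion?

5.86 kmol/m³

C_A = C_{A0}(1−X) = 0.5420 kmol/m³.
Along a PFR/batch, dC_C/dC_A = −r_C/(r_B+r_C) = −k₂/(k₂+k₁·C_A).
Integrating from C_{A0} to C_A: C_C = (0.0984/1.80)·ln[(0.0984+1.80·6.53)/(0.0984+1.80·0.542)] = 0.05467·ln(11.85/1.074) = 0.1313 kmol/m³.
Then C_B = (C_{A0}−C_A) − C_C = 5.988 − 0.1313 = 5.857 kmol/m³.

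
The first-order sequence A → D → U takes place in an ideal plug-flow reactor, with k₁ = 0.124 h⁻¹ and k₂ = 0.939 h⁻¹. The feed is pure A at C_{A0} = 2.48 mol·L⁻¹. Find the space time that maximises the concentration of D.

For first-order series the maximum of C_D occurs at τ_opt = ln(k₂/k₁)/(k₂−k₁).
= ln(0.939/0.124)/(0.939−0.124) = ln(7.573)/0.8150 = 2.025/0.8150 = 2.48 h.

2.48 h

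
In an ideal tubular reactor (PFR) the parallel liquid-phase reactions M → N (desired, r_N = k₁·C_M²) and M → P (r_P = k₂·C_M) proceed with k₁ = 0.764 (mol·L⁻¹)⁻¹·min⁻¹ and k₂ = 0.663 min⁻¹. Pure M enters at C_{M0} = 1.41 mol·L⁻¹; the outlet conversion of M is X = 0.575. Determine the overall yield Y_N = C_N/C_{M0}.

C_M = C_{M0}(1−X) = 0.5993 mol·L⁻¹.
Along a PFR/batch, dC_P/dC_M = −r_P/(r_N+r_P) = −k₂/(k₂+k₁·C_M).
Integrating from C_{M0} to C_M: C_P = (0.663/0.764)·ln[(0.663+0.764·1.41)/(0.663+0.764·0.599)] = 0.8678·ln(1.740/1.121) = 0.3818 mol·L⁻¹.
Then C_N = (C_{M0}−C_M) − C_P = 0.8107 − 0.3818 = 0.4290 mol·L⁻¹.
Y_N = C_N/C_{M0} = 0.4290/1.41 = 0.304.

0.304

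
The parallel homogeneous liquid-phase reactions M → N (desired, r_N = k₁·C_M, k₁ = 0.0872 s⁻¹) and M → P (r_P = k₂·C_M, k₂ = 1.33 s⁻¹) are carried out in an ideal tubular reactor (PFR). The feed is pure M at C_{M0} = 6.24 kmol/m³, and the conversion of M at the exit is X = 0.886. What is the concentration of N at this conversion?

C_M = C_{M0}(1−X) = 0.7114 kmol/m³.
Both paths are first order in M, so the instantaneous fraction to N is constant: dC_N/d(−C_M) = k₁/(k₁+k₂) = 0.06153.
C_N = 0.06153·(C_{M0}−C_M) = 0.06153×5.529 = 0.340 kmol/m³.

0.340 kmol/m³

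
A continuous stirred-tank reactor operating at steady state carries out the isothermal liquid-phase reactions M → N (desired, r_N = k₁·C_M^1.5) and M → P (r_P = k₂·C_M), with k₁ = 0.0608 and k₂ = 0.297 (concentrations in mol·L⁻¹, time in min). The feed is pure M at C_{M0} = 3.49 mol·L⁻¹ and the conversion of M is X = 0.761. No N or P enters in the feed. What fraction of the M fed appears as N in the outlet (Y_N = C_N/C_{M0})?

0.120

Exit C_M = C_{M0}(1−X) = 3.49×0.239 = 0.8341 mol·L⁻¹.
Rates in a CSTR are evaluated at the outlet concentration: r_N = 0.0608×0.8341^1.5 = 0.04632, r_P = 0.297×0.8341 = 0.2477.
Fraction of consumed M going to N: r_N/(r_N+r_P) = 0.1575.
C_N = 0.1575·C_{M0}·X = 0.1575×3.49×0.761 = 0.418 mol·L⁻¹; Y_N = C_N/C_{M0} = 0.120.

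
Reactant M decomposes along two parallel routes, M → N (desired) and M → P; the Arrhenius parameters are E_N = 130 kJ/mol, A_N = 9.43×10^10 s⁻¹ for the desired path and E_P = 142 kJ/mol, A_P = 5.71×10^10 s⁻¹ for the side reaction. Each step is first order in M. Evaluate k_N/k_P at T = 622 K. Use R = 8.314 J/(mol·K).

16.8

With equal orders, S_{N/P} = k_N/k_P = (A_N/A_P)·exp[(E_P−E_N)/(RT)].
(E_P−E_N)/(RT) = (142−130)×10³/(8.314×622) = 12000/5171 = 2.320.
k_N/k_P = (9.43×10^10/5.71×10^10)·exp(2.320) = 1.651 × 10.18 = 16.8.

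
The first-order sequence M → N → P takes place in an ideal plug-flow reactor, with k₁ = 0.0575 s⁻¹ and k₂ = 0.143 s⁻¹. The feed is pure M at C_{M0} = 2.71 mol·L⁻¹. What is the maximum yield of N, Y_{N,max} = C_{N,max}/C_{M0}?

0.218

At the optimum, C_{N,max}/C_{M0} = (k₁/k₂)^[k₂/(k₂−k₁)].
= (0.0575/0.143)^(0.143/(0.143−0.0575)) = (0.4021)^(1.673) = 0.2179.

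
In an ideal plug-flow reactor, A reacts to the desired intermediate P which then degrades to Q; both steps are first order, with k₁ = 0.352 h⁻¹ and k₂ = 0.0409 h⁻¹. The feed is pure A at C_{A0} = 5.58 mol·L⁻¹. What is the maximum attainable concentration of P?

For a first-order series the maximum intermediate yield is C_{P,max}/C_{A0} = (k₁/k₂)^[k₂/(k₂−k₁)].
= (0.352/0.0409)^(0.0409/(0.0409−0.352)) = (8.606)^(-0.1315) = 0.7535.
C_{P,max} = 0.7535×5.58 = 4.20 mol·L⁻¹.

4.20 mol·L⁻¹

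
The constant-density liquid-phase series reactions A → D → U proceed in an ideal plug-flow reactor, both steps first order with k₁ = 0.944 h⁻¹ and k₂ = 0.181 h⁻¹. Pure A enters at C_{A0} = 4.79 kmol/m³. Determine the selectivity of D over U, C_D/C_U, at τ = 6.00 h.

Solving the coupled first-order balances gives C_D(τ) = [k₁/(k₂−k₁)]·C_{A0}·(e^(−k₁τ) − e^(−k₂τ)).
e^(−k₁τ) = e^(−0.944×6.00) = e^(−5.664) = 0.003469; e^(−k₂τ) = e^(−1.086) = 0.3376.
C_D = 0.944×4.79/(0.181−0.944) × (0.003469−0.3376) = (-5.926)×(-0.3341) = 1.980 kmol/m³.
C_A = C_{A0}e^(−k₁τ) = 0.01661 kmol/m³, so C_U = C_{A0}−C_A−C_D = 2.793 kmol/m³; C_D/C_U = 0.709.

0.709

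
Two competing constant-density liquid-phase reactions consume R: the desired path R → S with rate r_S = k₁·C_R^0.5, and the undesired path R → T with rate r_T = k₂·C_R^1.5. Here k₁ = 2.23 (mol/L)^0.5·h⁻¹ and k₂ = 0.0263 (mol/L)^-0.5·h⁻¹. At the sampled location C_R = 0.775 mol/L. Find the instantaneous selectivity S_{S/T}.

109

S_{S/T} = r_S/r_T = (k₁·C_R^0.5)/(k₂·C_R^1.5) = (k₁/k₂)·C_R⁻¹.
= (2.23×0.7750^0.5) / (0.0263×0.7750^1.5) = 1.963/0.01794 = 109.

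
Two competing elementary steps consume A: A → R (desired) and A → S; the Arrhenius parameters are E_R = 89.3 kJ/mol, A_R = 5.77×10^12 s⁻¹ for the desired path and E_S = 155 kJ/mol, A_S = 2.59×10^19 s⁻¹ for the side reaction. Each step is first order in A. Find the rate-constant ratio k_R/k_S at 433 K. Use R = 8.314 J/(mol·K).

18.8

With equal orders, S_{R/S} = k_R/k_S = (A_R/A_S)·exp[(E_S−E_R)/(RT)].
(E_S−E_R)/(RT) = (155−89.3)×10³/(8.314×433) = 65700/3600 = 18.25.
k_R/k_S = (5.77×10^12/2.59×10^19)·exp(18.25) = 2.228×10^-7 × 8.433×10^7 = 18.8.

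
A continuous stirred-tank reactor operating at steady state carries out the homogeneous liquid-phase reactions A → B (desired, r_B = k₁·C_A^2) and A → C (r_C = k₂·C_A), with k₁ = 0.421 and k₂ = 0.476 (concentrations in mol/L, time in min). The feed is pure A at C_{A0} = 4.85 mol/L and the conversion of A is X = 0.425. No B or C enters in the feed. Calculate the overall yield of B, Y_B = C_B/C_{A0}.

Exit C_A = C_{A0}(1−X) = 4.85×0.575 = 2.789 mol/L.
In a CSTR the entire volume is at exit conditions, so r_B = 0.421×2.789^2 = 3.274 and r_C = 0.476×2.789 = 1.327.
Fraction of consumed A going to B: r_B/(r_B+r_C) = 0.7115.
C_B = 0.7115·C_{A0}·X = 0.7115×4.85×0.425 = 1.47 mol/L; Y_B = C_B/C_{A0} = 0.302.

0.302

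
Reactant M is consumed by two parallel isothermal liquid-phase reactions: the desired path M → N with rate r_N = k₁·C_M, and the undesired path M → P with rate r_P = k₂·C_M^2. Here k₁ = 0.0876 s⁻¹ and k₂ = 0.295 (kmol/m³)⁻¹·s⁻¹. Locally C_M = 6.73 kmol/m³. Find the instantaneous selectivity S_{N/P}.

S_{N/P} = r_N/r_P = (k₁·C_M)/(k₂·C_M^2) = (k₁/k₂)·C_M⁻¹.
= (0.0876×6.730) / (0.295×6.730^2) = 0.5895/13.36 = 0.0441.
The undesired path is higher order in M, so low C_M (CSTR or dilute feed) favours N.

0.0441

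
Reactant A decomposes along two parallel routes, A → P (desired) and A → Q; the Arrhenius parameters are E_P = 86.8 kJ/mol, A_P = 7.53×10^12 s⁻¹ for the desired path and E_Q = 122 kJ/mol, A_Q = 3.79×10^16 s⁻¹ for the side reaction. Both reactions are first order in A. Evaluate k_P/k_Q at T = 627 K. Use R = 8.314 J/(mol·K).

With equal orders, S_{P/Q} = k_P/k_Q = (A_P/A_Q)·exp[(E_Q−E_P)/(RT)].
(E_Q−E_P)/(RT) = (122−86.8)×10³/(8.314×627) = 35200/5213 = 6.753.
k_P/k_Q = (7.53×10^12/3.79×10^16)·exp(6.753) = 1.987×10^-4 × 856.2 = 0.170.
Since E_P < E_Q, lowering the temperature improves selectivity toward P.

0.170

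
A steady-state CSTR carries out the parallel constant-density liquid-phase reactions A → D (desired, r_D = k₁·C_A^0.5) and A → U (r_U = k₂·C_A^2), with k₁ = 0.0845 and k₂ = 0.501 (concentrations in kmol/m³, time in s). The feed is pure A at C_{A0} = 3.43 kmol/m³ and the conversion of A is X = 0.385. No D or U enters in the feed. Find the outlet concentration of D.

Exit C_A = C_{A0}(1−X) = 3.43×0.615 = 2.109 kmol/m³.
In a CSTR the entire volume is at exit conditions, so r_D = 0.0845×2.109^0.5 = 0.1227 and r_U = 0.501×2.109^2 = 2.229.
Fraction of consumed A going to D: r_D/(r_D+r_U) = 0.05218.
C_D = 0.05218·C_{A0}·X = 0.05218×3.43×0.385 = 0.0689 kmol/m³.

0.0689 kmol/m³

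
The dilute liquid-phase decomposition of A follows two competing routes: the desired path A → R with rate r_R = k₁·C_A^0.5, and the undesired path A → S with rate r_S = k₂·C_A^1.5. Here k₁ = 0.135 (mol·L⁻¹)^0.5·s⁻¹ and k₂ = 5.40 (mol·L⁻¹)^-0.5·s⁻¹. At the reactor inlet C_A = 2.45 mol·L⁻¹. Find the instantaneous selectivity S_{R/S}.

S_{R/S} = r_R/r_S = (k₁·C_A^0.5)/(k₂·C_A^1.5) = (k₁/k₂)·C_A⁻¹.
= (0.135×2.450^0.5) / (5.40×2.450^1.5) = 0.2113/20.71 = 0.0102.
The undesired path is higher order in A, so low C_A (CSTR or dilute feed) favours R.

0.0102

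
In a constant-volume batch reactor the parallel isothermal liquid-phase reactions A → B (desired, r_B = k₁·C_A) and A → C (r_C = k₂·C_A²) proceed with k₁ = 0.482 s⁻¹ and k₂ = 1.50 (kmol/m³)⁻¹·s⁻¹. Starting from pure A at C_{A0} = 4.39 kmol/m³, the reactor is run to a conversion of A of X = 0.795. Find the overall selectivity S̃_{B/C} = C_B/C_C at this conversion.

0.142

C_A = C_{A0}(1−X) = 0.8999 kmol/m³.
Along a PFR/batch, dC_B/dC_A = −r_B/(r_B+r_C) = −k₁/(k₁+k₂·C_A).
Integrating from C_{A0} to C_A: C_B = (0.482/1.50)·ln[(0.482+1.50·4.39)/(0.482+1.50·0.900)] = 0.3213·ln(7.067/1.832) = 0.4338 kmol/m³.
C_C = (C_{A0}−C_A)−C_B = 3.056 kmol/m³; S̃_{B/C} = 0.4338/3.056 = 0.142.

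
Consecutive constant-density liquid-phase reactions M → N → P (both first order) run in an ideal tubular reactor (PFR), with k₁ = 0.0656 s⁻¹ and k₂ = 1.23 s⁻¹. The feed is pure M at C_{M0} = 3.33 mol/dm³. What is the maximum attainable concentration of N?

For a first-order series the maximum intermediate yield is C_{N,max}/C_{M0} = (k₁/k₂)^[k₂/(k₂−k₁)].
= (0.0656/1.23)^(1.23/(1.23−0.0656)) = (0.05333)^(1.056) = 0.04521.
C_{N,max} = 0.04521×3.33 = 0.151 mol/dm³.

0.151 mol/dm³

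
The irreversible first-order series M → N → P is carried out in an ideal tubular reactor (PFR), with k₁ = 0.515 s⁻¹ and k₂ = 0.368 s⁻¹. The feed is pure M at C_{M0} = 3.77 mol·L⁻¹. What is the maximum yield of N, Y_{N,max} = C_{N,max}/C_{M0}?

For a first-order series the maximum intermediate yield is C_{N,max}/C_{M0} = (k₁/k₂)^[k₂/(k₂−k₁)].
= (0.515/0.368)^(0.368/(0.368−0.515)) = (1.399)^(-2.503) = 0.4311.

0.431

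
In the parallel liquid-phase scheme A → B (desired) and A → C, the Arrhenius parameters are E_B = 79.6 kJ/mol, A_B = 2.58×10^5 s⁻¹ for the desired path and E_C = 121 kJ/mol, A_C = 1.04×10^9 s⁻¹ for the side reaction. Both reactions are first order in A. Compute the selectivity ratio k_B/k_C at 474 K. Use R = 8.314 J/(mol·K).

9.06

Since both paths have the same order in A, the concentration cancels and S_{B/C} = k_B/k_C = (A_B/A_C)·exp[(E_C−E_B)/(RT)].
(E_C−E_B)/(RT) = (121−79.6)×10³/(8.314×474) = 41400/3941 = 10.51.
k_B/k_C = (2.58×10^5/1.04×10^9)·exp(10.51) = 2.481×10^-4 × 36512 = 9.06.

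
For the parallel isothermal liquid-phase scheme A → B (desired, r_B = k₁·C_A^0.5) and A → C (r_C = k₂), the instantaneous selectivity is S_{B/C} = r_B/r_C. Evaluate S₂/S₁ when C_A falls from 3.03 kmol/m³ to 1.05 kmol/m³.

0.589

S_{B/C} = (k₁/k₂)·C_A^0.5, so S₂/S₁ = (C_{A,2}/C_{A,1})^0.5.
= (1.05/3.03)^0.5 = (0.3465)^0.5 = 0.589.
Selectivity toward B falls as C_A falls — high-concentration operation is favoured.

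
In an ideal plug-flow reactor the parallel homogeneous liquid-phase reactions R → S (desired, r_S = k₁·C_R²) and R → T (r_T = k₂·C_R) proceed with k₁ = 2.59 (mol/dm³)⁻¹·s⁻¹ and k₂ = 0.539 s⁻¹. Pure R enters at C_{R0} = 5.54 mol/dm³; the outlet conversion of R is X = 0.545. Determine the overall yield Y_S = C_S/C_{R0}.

0.517

C_R = C_{R0}(1−X) = 2.521 mol/dm³.
Along a PFR/batch, dC_T/dC_R = −r_T/(r_S+r_T) = −k₂/(k₂+k₁·C_R).
Integrating from C_{R0} to C_R: C_T = (0.539/2.59)·ln[(0.539+2.59·5.54)/(0.539+2.59·2.52)] = 0.2081·ln(14.89/7.068) = 0.1550 mol/dm³.
Then C_S = (C_{R0}−C_R) − C_T = 3.019 − 0.1550 = 2.864 mol/dm³.
Y_S = C_S/C_{R0} = 2.864/5.54 = 0.517.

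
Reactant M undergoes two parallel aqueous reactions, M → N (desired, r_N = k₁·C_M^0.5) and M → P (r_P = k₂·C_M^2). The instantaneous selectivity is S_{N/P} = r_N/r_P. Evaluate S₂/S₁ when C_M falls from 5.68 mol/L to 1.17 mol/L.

S_{N/P} = (k₁/k₂)·C_M^-1.5, so S₂/S₁ = (C_{M,2}/C_{M,1})^-1.5.
= (1.17/5.68)^(-1.5) = (0.2060)^(-1.5) = 10.7.
Selectivity toward N rises as C_M falls — low-concentration operation is favoured.

10.7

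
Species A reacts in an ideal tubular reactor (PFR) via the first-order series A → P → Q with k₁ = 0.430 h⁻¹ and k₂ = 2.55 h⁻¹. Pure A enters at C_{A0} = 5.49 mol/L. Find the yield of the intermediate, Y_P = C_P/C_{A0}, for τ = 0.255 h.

Solving the coupled first-order balances gives C_P(τ) = [k₁/(k₂−k₁)]·C_{A0}·(e^(−k₁τ) − e^(−k₂τ)).
e^(−k₁τ) = e^(−0.430×0.255) = e^(−0.1096) = 0.8961; e^(−k₂τ) = e^(−0.6502) = 0.5219.
C_P = 0.430×5.49/(2.55−0.430) × (0.8961−0.5219) = 1.114×0.3742 = 0.4167 mol/L.
Y_P = C_P/C_{A0} = 0.4167/5.49 = 0.0759.

0.0759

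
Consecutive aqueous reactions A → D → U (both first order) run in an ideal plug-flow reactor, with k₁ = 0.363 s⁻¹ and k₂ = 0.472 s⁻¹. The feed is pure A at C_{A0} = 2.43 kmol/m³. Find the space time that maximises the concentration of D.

2.41 s

Setting dC_D/dτ = 0 gives τ_opt = ln(k₂/k₁)/(k₂−k₁).
= ln(0.472/0.363)/(0.472−0.363) = ln(1.300)/0.1090 = 0.2626/0.1090 = 2.41 s.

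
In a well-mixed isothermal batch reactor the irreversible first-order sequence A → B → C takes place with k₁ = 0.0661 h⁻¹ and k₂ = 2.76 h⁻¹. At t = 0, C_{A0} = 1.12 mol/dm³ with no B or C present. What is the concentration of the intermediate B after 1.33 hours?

0.0245 mol/dm³

The intermediate concentration in a first-order A→B→C sequence is C_B = k₁C_{A0}(e^(−k₁t) − e^(−k₂t))/(k₂−k₁).
e^(−k₁t) = e^(−0.0661×1.33) = e^(−0.08791) = 0.9158; e^(−k₂t) = e^(−3.671) = 0.02546.
C_B = 0.0661×1.12/(2.76−0.0661) × (0.9158−0.02546) = 0.02748×0.8904 = 0.02447 mol/dm³.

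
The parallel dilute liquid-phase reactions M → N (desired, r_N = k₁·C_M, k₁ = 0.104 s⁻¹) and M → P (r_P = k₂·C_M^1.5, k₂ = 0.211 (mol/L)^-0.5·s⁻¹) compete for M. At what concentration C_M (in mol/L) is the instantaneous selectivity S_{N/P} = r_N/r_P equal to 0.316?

2.43 mol/L

S_{N/P} = (k₁/k₂)·C_M^-0.5 ⇒ C_M = (S·k₂/k₁)^(-2).
= (0.316×0.211/0.104)^(-2) = (0.6411)^(-2) = 2.43 mol/L.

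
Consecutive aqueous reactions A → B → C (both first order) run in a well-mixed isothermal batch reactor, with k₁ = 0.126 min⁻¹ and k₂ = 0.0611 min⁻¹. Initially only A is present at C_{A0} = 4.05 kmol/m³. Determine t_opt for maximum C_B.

11.2 min

Setting dC_B/dt = 0 gives t_opt = ln(k₂/k₁)/(k₂−k₁).
= ln(0.0611/0.126)/(0.0611−0.126) = ln(0.4849)/-0.06490 = -0.7238/-0.06490 = 11.2 min.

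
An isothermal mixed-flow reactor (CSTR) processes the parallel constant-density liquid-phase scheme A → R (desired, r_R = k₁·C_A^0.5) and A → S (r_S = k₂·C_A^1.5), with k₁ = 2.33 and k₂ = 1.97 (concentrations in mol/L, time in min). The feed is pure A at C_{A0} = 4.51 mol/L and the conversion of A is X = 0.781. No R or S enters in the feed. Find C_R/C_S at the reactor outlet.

1.20

Exit C_A = C_{A0}(1−X) = 4.51×0.219 = 0.9877 mol/L.
In a CSTR the entire volume is at exit conditions, so r_R = 2.33×0.9877^0.5 = 2.316 and r_S = 1.97×0.9877^1.5 = 1.934.
Overall selectivity = C_R/C_S = r_Rτ/(r_Sτ) = r_R/r_S = 1.20.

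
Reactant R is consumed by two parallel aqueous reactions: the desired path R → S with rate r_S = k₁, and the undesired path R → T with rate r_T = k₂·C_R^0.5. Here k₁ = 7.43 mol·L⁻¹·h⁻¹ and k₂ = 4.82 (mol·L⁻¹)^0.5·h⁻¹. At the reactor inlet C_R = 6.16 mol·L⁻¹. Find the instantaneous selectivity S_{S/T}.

0.621

S_{S/T} = r_S/r_T = (k₁)/(k₂·C_R^0.5) = (k₁/k₂)·C_R^-0.5.
= (7.43) / (4.82×6.160^0.5) = 7.430/11.96 = 0.621.
The undesired path is higher order in R, so low C_R (CSTR or dilute feed) favours S.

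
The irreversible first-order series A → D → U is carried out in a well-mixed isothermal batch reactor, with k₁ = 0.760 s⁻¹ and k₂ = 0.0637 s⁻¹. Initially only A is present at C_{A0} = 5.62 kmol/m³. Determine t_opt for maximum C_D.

The intermediate peaks when r₁ = r₂, i.e. k₁e^(−k₁t) = k₂e^(−k₂t), giving t_opt = ln(k₂/k₁)/(k₂−k₁).
= ln(0.0637/0.760)/(0.0637−0.760) = ln(0.08382)/-0.6963 = -2.479/-0.6963 = 3.56 s.

3.56 s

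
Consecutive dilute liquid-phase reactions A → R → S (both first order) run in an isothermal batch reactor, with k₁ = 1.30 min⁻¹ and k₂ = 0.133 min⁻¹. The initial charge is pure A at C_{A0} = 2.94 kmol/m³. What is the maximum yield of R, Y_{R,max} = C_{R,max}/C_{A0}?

For a first-order series the maximum intermediate yield is C_{R,max}/C_{A0} = (k₁/k₂)^[k₂/(k₂−k₁)].
= (1.30/0.133)^(0.133/(0.133−1.30)) = (9.774)^(-0.1140) = 0.7712.

0.771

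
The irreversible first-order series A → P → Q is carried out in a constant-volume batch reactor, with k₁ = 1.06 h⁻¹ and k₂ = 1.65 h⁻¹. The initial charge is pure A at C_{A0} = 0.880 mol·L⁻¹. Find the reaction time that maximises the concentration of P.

For first-order series the maximum of C_P occurs at t_opt = ln(k₂/k₁)/(k₂−k₁).
= ln(1.65/1.06)/(1.65−1.06) = ln(1.557)/0.5900 = 0.4425/0.5900 = 0.750 h.

0.750 h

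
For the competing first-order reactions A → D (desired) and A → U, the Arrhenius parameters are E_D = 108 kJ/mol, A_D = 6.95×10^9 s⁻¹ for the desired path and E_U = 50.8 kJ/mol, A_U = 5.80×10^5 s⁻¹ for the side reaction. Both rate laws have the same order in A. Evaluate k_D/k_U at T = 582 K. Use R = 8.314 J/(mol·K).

0.0880

k_D/k_U = (A_D/A_U)·exp[−(E_D−E_U)/(RT)] = (A_D/A_U)·exp[(E_U−E_D)/(RT)].
(E_U−E_D)/(RT) = (50.8−108)×10³/(8.314×582) = -57200/4839 = -11.82.
k_D/k_U = (6.95×10^9/5.80×10^5)·exp(-11.82) = 11983 × 7.347×10^-6 = 0.0880.
Since E_D > E_U, raising the temperature improves selectivity toward D.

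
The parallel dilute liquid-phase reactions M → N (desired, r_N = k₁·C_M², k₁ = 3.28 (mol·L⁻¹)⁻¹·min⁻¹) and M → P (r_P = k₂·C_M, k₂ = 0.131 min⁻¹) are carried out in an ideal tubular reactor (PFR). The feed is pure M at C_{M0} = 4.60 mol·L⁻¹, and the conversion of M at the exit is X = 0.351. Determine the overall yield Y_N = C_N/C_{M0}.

C_M = C_{M0}(1−X) = 2.985 mol·L⁻¹.
Along a PFR/batch, dC_P/dC_M = −r_P/(r_N+r_P) = −k₂/(k₂+k₁·C_M).
Integrating from C_{M0} to C_M: C_P = (0.131/3.28)·ln[(0.131+3.28·4.60)/(0.131+3.28·2.99)] = 0.03994·ln(15.22/9.923) = 0.01708 mol·L⁻¹.
Then C_N = (C_{M0}−C_M) − C_P = 1.615 − 0.01708 = 1.598 mol·L⁻¹.
Y_N = C_N/C_{M0} = 1.598/4.60 = 0.347.

0.347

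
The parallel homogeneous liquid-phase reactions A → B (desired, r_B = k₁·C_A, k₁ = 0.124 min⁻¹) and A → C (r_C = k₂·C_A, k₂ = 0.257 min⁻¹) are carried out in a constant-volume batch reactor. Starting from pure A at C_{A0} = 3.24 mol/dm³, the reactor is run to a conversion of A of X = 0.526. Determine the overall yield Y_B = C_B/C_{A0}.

C_A = C_{A0}(1−X) = 1.536 mol/dm³.
Both paths are first order in A, so the instantaneous fraction to B is constant: dC_B/d(−C_A) = k₁/(k₁+k₂) = 0.3255.
C_B = 0.3255·(C_{A0}−C_A) = 0.3255×1.704 = 0.555 mol/dm³.
Y_B = C_B/C_{A0} = 0.5547/3.24 = 0.171.

0.171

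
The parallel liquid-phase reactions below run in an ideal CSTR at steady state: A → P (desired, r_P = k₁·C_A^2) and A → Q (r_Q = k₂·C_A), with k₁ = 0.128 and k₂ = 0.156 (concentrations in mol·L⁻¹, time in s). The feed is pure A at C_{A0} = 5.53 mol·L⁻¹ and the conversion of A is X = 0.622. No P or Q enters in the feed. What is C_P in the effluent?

2.17 mol·L⁻¹

Exit C_A = C_{A0}(1−X) = 5.53×0.378 = 2.090 mol·L⁻¹.
Rates in a CSTR are evaluated at the outlet concentration: r_P = 0.128×2.090^2 = 0.5593, r_Q = 0.156×2.090 = 0.3261.
Fraction of consumed A going to P: r_P/(r_P+r_Q) = 0.6317.
C_P = 0.6317·C_{A0}·X = 0.6317×5.53×0.622 = 2.17 mol·L⁻¹.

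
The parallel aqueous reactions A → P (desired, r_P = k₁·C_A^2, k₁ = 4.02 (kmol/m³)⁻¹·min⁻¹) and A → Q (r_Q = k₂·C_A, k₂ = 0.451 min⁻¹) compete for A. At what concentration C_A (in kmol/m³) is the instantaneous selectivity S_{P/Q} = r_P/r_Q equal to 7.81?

0.876 kmol/m³

S_{P/Q} = (k₁/k₂)·C_A ⇒ C_A = S·k₂/k₁.
= 7.81×0.451/4.02 = 0.876 kmol/m³.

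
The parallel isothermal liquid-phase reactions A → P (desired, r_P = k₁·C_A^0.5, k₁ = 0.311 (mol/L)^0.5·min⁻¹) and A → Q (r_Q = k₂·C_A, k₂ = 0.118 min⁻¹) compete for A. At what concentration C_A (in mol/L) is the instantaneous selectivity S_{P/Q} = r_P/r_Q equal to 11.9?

S_{P/Q} = (k₁/k₂)·C_A^-0.5 ⇒ C_A = (S·k₂/k₁)^(-2).
= (11.9×0.118/0.311)^(-2) = (4.515)^(-2) = 0.0491 mol/L.

0.0491 mol/L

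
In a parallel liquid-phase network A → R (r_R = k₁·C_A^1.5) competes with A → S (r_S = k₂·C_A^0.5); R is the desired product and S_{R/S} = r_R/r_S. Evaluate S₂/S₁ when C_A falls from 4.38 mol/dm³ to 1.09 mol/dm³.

0.249

S_{R/S} = (k₁/k₂)·C_A, so S₂/S₁ = (C_{A,2}/C_{A,1}).
= 1.09/4.38 = 0.249.
Selectivity toward R falls as C_A falls — high-concentration operation is favoured.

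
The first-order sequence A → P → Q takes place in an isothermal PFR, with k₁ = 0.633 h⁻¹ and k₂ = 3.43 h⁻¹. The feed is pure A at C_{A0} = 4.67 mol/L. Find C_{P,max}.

0.588 mol/L

Evaluating C_P at τ_opt = ln(k₂/k₁)/(k₂−k₁) gives C_{P,max}/C_{A0} = (k₁/k₂)^[k₂/(k₂−k₁)].
= (0.633/3.43)^(3.43/(3.43−0.633)) = (0.1845)^(1.226) = 0.1259.
C_{P,max} = 0.1259×4.67 = 0.588 mol/L.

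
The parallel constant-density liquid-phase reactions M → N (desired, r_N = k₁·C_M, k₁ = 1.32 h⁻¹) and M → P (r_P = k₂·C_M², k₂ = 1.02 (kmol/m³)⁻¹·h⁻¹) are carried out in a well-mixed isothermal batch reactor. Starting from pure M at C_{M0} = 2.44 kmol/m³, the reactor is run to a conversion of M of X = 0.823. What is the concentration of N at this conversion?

C_M = C_{M0}(1−X) = 0.4319 kmol/m³.
Along a PFR/batch, dC_N/dC_M = −r_N/(r_N+r_P) = −k₁/(k₁+k₂·C_M).
Integrating from C_{M0} to C_M: C_N = (1.32/1.02)·ln[(1.32+1.02·2.44)/(1.32+1.02·0.432)] = 1.294·ln(3.809/1.761) = 0.9987 kmol/m³.

0.999 kmol/m³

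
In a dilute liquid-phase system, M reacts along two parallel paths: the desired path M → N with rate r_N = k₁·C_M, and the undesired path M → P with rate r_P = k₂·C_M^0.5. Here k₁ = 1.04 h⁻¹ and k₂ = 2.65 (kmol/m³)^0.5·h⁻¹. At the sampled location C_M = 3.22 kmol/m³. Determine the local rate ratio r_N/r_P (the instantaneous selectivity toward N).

0.704

S_{N/P} = r_N/r_P = (k₁·C_M)/(k₂·C_M^0.5) = (k₁/k₂)·C_M^0.5.
= (1.04×3.220) / (2.65×3.220^0.5) = 3.349/4.755 = 0.704.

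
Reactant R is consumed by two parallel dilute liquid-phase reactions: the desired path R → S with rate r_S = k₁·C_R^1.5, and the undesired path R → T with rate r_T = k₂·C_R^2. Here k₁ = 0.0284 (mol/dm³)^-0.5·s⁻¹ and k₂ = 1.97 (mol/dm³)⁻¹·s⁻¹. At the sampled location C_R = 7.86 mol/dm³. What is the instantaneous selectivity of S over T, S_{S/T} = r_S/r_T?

S_{S/T} = r_S/r_T = (k₁·C_R^1.5)/(k₂·C_R^2) = (k₁/k₂)·C_R^-0.5.
= (0.0284×7.860^1.5) / (1.97×7.860^2) = 0.6258/121.7 = 0.00514.

0.00514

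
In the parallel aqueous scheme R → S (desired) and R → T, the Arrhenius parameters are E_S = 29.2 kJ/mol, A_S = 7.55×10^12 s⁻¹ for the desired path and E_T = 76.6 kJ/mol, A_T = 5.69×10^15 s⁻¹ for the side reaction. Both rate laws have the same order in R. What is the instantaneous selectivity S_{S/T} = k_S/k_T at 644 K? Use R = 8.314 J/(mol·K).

9.28

k_S/k_T = (A_S/A_T)·exp[−(E_S−E_T)/(RT)] = (A_S/A_T)·exp[(E_T−E_S)/(RT)].
(E_T−E_S)/(RT) = (76.6−29.2)×10³/(8.314×644) = 47400/5354 = 8.853.
k_S/k_T = (7.55×10^12/5.69×10^15)·exp(8.853) = 0.001327 × 6994 = 9.28.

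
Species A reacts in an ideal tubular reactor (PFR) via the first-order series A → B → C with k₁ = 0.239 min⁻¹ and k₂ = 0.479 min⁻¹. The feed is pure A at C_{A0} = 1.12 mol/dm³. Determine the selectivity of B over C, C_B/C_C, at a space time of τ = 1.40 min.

2.51

Solving the coupled first-order balances gives C_B(τ) = [k₁/(k₂−k₁)]·C_{A0}·(e^(−k₁τ) − e^(−k₂τ)).
e^(−k₁τ) = e^(−0.239×1.40) = e^(−0.3346) = 0.7156; e^(−k₂τ) = e^(−0.6706) = 0.5114.
C_B = 0.239×1.12/(0.479−0.239) × (0.7156−0.5114) = 1.115×0.2042 = 0.2278 mol/dm³.
C_A = C_{A0}e^(−k₁τ) = 0.8015 mol/dm³, so C_C = C_{A0}−C_A−C_B = 0.09072 mol/dm³; C_B/C_C = 2.51.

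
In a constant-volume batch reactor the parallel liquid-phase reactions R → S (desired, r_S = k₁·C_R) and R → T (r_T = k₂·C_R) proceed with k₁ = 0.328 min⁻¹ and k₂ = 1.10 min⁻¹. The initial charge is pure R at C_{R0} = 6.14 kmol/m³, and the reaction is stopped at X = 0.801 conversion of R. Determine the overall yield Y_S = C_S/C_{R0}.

0.184

C_R = C_{R0}(1−X) = 1.222 kmol/m³.
Both paths are first order in R, so the instantaneous fraction to S is constant: dC_S/d(−C_R) = k₁/(k₁+k₂) = 0.2297.
C_S = 0.2297·(C_{R0}−C_R) = 0.2297×4.918 = 1.13 kmol/m³.
Y_S = C_S/C_{R0} = 1.130/6.14 = 0.184.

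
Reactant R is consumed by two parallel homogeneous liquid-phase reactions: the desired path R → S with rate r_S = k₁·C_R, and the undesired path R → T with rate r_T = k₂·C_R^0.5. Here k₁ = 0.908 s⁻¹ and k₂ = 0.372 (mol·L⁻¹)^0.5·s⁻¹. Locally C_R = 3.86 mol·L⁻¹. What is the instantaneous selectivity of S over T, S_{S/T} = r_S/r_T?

S_{S/T} = r_S/r_T = (k₁·C_R)/(k₂·C_R^0.5) = (k₁/k₂)·C_R^0.5.
= (0.908×3.860) / (0.372×3.860^0.5) = 3.505/0.7309 = 4.80.

4.80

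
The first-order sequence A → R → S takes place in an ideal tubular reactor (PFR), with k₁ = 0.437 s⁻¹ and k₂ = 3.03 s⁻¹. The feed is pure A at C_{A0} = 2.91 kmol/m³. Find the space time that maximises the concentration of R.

The intermediate peaks when r₁ = r₂, i.e. k₁e^(−k₁τ) = k₂e^(−k₂τ), giving τ_opt = ln(k₂/k₁)/(k₂−k₁).
= ln(3.03/0.437)/(3.03−0.437) = ln(6.934)/2.593 = 1.936/2.593 = 0.747 s.

0.747 s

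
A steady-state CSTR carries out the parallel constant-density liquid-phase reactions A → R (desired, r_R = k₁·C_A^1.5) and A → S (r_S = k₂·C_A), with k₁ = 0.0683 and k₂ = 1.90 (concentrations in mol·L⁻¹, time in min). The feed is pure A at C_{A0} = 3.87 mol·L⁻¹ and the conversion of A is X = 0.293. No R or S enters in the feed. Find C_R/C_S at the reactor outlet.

Exit C_A = C_{A0}(1−X) = 3.87×0.707 = 2.736 mol·L⁻¹.
In a CSTR the entire volume is at exit conditions, so r_R = 0.0683×2.736^1.5 = 0.3091 and r_S = 1.90×2.736 = 5.199.
Overall selectivity = C_R/C_S = r_Rτ/(r_Sτ) = r_R/r_S = 0.0595.

0.0595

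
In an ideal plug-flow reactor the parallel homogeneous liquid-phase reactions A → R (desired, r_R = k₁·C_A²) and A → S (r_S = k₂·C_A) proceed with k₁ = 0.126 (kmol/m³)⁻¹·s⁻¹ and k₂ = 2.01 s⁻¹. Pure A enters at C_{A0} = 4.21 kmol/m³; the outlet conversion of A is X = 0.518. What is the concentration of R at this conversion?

C_A = C_{A0}(1−X) = 2.029 kmol/m³.
Along a PFR/batch, dC_S/dC_A = −r_S/(r_R+r_S) = −k₂/(k₂+k₁·C_A).
Integrating from C_{A0} to C_A: C_S = (2.01/0.126)·ln[(2.01+0.126·4.21)/(2.01+0.126·2.03)] = 15.95·ln(2.540/2.266) = 1.826 kmol/m³.
Then C_R = (C_{A0}−C_A) − C_S = 2.181 − 1.826 = 0.3547 kmol/m³.

0.355 kmol/m³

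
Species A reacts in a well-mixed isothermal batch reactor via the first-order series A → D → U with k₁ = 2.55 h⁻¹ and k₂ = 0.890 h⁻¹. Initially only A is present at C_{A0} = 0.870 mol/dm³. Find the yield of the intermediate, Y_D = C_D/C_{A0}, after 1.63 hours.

The intermediate concentration in a first-order A→B→C sequence is C_D = k₁C_{A0}(e^(−k₁t) − e^(−k₂t))/(k₂−k₁).
e^(−k₁t) = e^(−2.55×1.63) = e^(−4.156) = 0.01566; e^(−k₂t) = e^(−1.451) = 0.2344.
C_D = 2.55×0.870/(0.890−2.55) × (0.01566−0.2344) = (-1.336)×(-0.2187) = 0.2923 mol/dm³.
Y_D = C_D/C_{A0} = 0.2923/0.870 = 0.336.

0.336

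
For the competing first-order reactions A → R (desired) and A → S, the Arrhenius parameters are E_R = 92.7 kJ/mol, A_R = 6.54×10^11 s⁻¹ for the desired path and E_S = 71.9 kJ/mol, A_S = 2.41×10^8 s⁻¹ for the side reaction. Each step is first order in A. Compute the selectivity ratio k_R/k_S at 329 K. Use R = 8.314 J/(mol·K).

1.35

Since both paths have the same order in A, the concentration cancels and S_{R/S} = k_R/k_S = (A_R/A_S)·exp[(E_S−E_R)/(RT)].
(E_S−E_R)/(RT) = (71.9−92.7)×10³/(8.314×329) = -20800/2735 = -7.604.
k_R/k_S = (6.54×10^11/2.41×10^8)·exp(-7.604) = 2714 × 4.983×10^-4 = 1.35.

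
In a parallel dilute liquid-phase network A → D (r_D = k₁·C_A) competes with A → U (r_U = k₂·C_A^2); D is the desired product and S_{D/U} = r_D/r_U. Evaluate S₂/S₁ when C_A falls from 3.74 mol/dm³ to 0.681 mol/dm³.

5.49

S_{D/U} = (k₁/k₂)·C_A⁻¹, so S₂/S₁ = (C_{A,2}/C_{A,1})⁻¹.
= 3.74/0.681 = 5.49.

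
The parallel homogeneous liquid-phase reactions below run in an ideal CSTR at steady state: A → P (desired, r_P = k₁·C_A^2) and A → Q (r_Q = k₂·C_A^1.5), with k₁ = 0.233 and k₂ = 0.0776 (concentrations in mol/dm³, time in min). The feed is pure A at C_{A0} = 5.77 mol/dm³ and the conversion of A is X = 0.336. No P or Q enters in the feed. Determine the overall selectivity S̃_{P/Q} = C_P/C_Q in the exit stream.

5.88

Exit C_A = C_{A0}(1−X) = 5.77×0.664 = 3.831 mol/dm³.
Rates in a CSTR are evaluated at the outlet concentration: r_P = 0.233×3.831^2 = 3.420, r_Q = 0.0776×3.831^1.5 = 0.5819.
Overall selectivity = C_P/C_Q = r_Pτ/(r_Qτ) = r_P/r_Q = 5.88.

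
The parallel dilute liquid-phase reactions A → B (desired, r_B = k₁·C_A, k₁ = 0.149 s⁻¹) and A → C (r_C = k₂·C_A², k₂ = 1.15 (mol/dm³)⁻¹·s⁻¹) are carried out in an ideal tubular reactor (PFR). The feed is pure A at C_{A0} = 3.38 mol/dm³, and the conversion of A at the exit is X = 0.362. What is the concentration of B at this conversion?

C_A = C_{A0}(1−X) = 2.156 mol/dm³.
Along a PFR/batch, dC_B/dC_A = −r_B/(r_B+r_C) = −k₁/(k₁+k₂·C_A).
Integrating from C_{A0} to C_A: C_B = (0.149/1.15)·ln[(0.149+1.15·3.38)/(0.149+1.15·2.16)] = 0.1296·ln(4.036/2.629) = 0.05554 mol/dm³.

0.0555 mol/dm³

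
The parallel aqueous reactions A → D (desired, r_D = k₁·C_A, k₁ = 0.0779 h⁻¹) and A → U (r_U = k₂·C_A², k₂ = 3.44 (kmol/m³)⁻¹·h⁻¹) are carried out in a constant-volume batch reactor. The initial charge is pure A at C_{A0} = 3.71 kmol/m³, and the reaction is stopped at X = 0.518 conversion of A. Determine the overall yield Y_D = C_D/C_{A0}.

0.00442

C_A = C_{A0}(1−X) = 1.788 kmol/m³.
Along a PFR/batch, dC_D/dC_A = −r_D/(r_D+r_U) = −k₁/(k₁+k₂·C_A).
Integrating from C_{A0} to C_A: C_D = (0.0779/3.44)·ln[(0.0779+3.44·3.71)/(0.0779+3.44·1.79)] = 0.02265·ln(12.84/6.229) = 0.01638 kmol/m³.
Y_D = C_D/C_{A0} = 0.01638/3.71 = 0.00442.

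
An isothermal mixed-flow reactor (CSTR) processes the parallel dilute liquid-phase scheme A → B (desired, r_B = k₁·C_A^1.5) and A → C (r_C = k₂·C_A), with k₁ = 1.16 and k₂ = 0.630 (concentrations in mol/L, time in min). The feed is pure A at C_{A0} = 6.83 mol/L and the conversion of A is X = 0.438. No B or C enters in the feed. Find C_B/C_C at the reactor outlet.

Exit C_A = C_{A0}(1−X) = 6.83×0.562 = 3.838 mol/L.
A CSTR operates uniformly at the exit composition, giving r_B = 8.724 and r_C = 2.418 (each k·C_A^n at C_A = 3.838).
Overall selectivity = C_B/C_C = r_Bτ/(r_Cτ) = r_B/r_C = 3.61.

3.61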